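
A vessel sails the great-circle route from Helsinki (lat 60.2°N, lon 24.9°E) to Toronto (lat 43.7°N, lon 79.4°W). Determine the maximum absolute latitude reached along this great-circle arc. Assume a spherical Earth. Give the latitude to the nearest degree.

≈ 66°N

The great circle lies in the plane with unit normal n̂ = (p₁ × p₂)/|p₁ × p₂|.
Here n̂_z ≈ -0.405; the vertex latitude is φ_max = arccos|n̂_z| ≈ 66.1°.
Check via Clairaut: cos φ_max = |cos φ₁| · sin C = cos(60.2°)·sin(54.6°) ≈ 0.405, again giving ≈ 66.1°.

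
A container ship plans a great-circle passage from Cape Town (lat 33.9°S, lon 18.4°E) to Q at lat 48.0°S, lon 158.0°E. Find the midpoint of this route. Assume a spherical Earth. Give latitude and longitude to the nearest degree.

≈ lat 67°S, lon 72°E

The haversine formula gives a central angle δ ≈ 1.579 rad (90.5°) between the endpoints.
Interpolate at f = 1/2 with slerp weights a = sin((1−f)δ)/sin δ ≈ 0.710, b = sin(fδ)/sin δ ≈ 0.710.
p = a·p₁ + b·p₂ ≈ (0.119, 0.364, -0.924); φ = arcsin(p_z) ≈ -67.49°, λ = atan2(p_y, p_x) ≈ 71.94°.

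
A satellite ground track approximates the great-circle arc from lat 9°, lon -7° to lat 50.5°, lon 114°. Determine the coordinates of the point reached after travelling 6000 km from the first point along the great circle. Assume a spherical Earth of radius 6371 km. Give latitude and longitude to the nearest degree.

The haversine formula gives a central angle δ ≈ 1.775 rad (101.7°) between the endpoints. The total great-circle distance is δ·R ≈ 1.775 × 6371 ≈ 11309 km, so the target fraction is f = 6000/11309 ≈ 0.531.
Interpolate at f ≈ 0.531 with slerp weights a = sin((1−f)δ)/sin δ ≈ 0.756, b = sin(fδ)/sin δ ≈ 0.826.
p = a·p₁ + b·p₂ ≈ (0.527, 0.389, 0.755); φ = arcsin(p_z) ≈ 49.06°, λ = atan2(p_y, p_x) ≈ 36.40°.

≈ lat 49°, lon 36°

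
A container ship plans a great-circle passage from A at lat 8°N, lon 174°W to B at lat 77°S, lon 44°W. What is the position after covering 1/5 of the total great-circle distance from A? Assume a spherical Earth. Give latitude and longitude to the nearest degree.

The haversine formula gives a central angle δ ≈ 1.853 rad (106.2°) between the endpoints.
Interpolate at f = 1/5 with slerp weights a = sin((1−f)δ)/sin δ ≈ 1.037, b = sin(fδ)/sin δ ≈ 0.377.
p = a·p₁ + b·p₂ ≈ (-0.960, -0.166, -0.223); φ = arcsin(p_z) ≈ -12.90°, λ = atan2(p_y, p_x) ≈ -170.18°.

≈ lat 13°S, lon 170°W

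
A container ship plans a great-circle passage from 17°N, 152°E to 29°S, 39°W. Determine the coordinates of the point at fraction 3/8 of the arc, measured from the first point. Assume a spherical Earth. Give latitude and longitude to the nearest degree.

≈ 32°S, 168°W

Write both endpoints as unit vectors p₁, p₂ with components (cos φ cos λ, cos φ sin λ, sin φ).
The central angle between the endpoints is δ = arccos(p₁·p₂) ≈ 2.868 rad (164.3°).
Interpolate at f = 3/8 with slerp weights a = sin((1−f)δ)/sin δ ≈ 3.609, b = sin(fδ)/sin δ ≈ 3.255.
p = a·p₁ + b·p₂ ≈ (-0.835, -0.171, -0.523); φ = arcsin(p_z) ≈ -31.52°, λ = atan2(p_y, p_x) ≈ -168.41°.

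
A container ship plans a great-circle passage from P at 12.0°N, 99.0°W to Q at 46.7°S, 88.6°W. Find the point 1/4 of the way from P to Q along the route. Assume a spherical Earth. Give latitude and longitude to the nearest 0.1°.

Convert each endpoint to a unit vector on the sphere (x = cos φ cos λ, y = cos φ sin λ, z = sin φ).
The central angle between the endpoints is δ = arccos(p₁·p₂) ≈ 1.037 rad (59.4°).
Interpolate at f = 1/4 with slerp weights a = sin((1−f)δ)/sin δ ≈ 0.815, b = sin(fδ)/sin δ ≈ 0.298.
p = a·p₁ + b·p₂ ≈ (-0.120, -0.992, -0.047); φ = arcsin(p_z) ≈ -2.71°, λ = atan2(p_y, p_x) ≈ -96.88°.

≈ 2.7°S, 96.9°W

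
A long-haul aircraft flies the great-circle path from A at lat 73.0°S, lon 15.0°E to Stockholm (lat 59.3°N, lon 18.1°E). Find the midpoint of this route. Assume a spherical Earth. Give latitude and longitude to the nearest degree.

≈ lat 7°S, lon 17°E

The haversine formula gives a central angle δ ≈ 2.309 rad (132.3°) between the endpoints.
Interpolate at f = 1/2 with slerp weights a = sin((1−f)δ)/sin δ ≈ 1.237, b = sin(fδ)/sin δ ≈ 1.237.
p = a·p₁ + b·p₂ ≈ (0.950, 0.290, -0.119); φ = arcsin(p_z) ≈ -6.85°, λ = atan2(p_y, p_x) ≈ 16.97°.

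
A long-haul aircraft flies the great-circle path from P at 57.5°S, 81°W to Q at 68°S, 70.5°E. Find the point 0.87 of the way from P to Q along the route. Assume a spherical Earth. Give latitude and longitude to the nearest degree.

≈ 74°S, 62°E

The haversine formula gives a central angle δ ≈ 0.921 rad (52.8°) between the endpoints.
Interpolate at f = 0.87 with slerp weights a = sin((1−f)δ)/sin δ ≈ 0.150, b = sin(fδ)/sin δ ≈ 0.902.
p = a·p₁ + b·p₂ ≈ (0.125, 0.239, -0.963); φ = arcsin(p_z) ≈ -74.35°, λ = atan2(p_y, p_x) ≈ 62.31°.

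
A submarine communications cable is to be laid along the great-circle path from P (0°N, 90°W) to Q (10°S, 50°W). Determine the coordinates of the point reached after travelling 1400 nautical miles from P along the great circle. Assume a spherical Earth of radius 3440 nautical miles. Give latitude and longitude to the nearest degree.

From cos δ = sin φ₁ sin φ₂ + cos φ₁ cos φ₂ cos Δλ, the central angle is δ ≈ 0.716 rad (41.0°). The total great-circle distance is δ·R ≈ 0.716 × 3440 ≈ 2463 nmi, so the target fraction is f = 1400/2463 ≈ 0.568.
Interpolate at f ≈ 0.568 with slerp weights a = sin((1−f)δ)/sin δ ≈ 0.463, b = sin(fδ)/sin δ ≈ 0.603.
p = a·p₁ + b·p₂ ≈ (0.382, -0.918, -0.105); φ = arcsin(p_z) ≈ -6.01°, λ = atan2(p_y, p_x) ≈ -67.43°.

≈ (6°S, 67°W)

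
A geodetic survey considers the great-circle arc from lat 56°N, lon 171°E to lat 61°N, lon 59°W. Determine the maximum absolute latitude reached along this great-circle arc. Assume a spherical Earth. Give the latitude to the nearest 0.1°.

The great circle lies in the plane with unit normal n̂ = (p₁ × p₂)/|p₁ × p₂|.
Here n̂_z ≈ +0.249; the vertex latitude is φ_max = arccos|n̂_z| ≈ 75.6°.
Check via Clairaut: cos φ_max = |cos φ₁| · sin C = cos(56.0°)·sin(26.4°) ≈ 0.249, again giving ≈ 75.6°.

≈ 75.6°N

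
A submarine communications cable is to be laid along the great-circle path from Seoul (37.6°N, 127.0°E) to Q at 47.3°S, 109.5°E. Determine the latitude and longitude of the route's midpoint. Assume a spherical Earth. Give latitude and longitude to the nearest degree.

≈ 5°S, 119°E

The haversine formula gives a central angle δ ≈ 1.507 rad (86.3°) between the endpoints.
Interpolate at f = 1/2 with slerp weights a = sin((1−f)δ)/sin δ ≈ 0.686, b = sin(fδ)/sin δ ≈ 0.686.
p = a·p₁ + b·p₂ ≈ (-0.482, 0.872, -0.086); φ = arcsin(p_z) ≈ -4.91°, λ = atan2(p_y, p_x) ≈ 118.93°.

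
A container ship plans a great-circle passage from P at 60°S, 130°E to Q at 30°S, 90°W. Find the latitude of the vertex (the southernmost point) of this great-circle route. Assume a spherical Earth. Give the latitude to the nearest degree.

The great circle lies in the plane with unit normal n̂ = (p₁ × p₂)/|p₁ × p₂|.
Here n̂_z ≈ +0.280; the vertex latitude is φ_max = arccos|n̂_z| ≈ 73.8°.
Check via Clairaut: cos φ_max = |cos φ₁| · sin C = cos(60.0°)·sin(146.0°) ≈ 0.280, again giving ≈ 73.8°.

≈ 74°S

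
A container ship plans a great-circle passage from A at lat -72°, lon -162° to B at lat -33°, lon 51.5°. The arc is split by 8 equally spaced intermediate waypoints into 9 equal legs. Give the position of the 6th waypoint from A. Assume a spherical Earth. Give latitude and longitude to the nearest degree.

≈ lat -57°, lon 59°

From cos δ = sin φ₁ sin φ₂ + cos φ₁ cos φ₂ cos Δλ, the central angle is δ ≈ 1.264 rad (72.4°).
Interpolate at f = 6/9 with slerp weights a = sin((1−f)δ)/sin δ ≈ 0.429, b = sin(fδ)/sin δ ≈ 0.783.
p = a·p₁ + b·p₂ ≈ (0.283, 0.473, -0.834); φ = arcsin(p_z) ≈ -56.56°, λ = atan2(p_y, p_x) ≈ 59.13°.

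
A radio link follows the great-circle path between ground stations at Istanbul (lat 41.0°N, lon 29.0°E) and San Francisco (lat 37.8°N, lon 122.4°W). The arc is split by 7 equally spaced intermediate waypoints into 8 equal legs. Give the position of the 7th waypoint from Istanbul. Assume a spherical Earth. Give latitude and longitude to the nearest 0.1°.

≈ lat 48.9°N, lon 115.7°W

Write both endpoints as unit vectors p₁, p₂ with components (cos φ cos λ, cos φ sin λ, sin φ).
The central angle between the endpoints is δ = arccos(p₁·p₂) ≈ 1.693 rad (97.0°).
Interpolate at f = 7/8 with slerp weights a = sin((1−f)δ)/sin δ ≈ 0.212, b = sin(fδ)/sin δ ≈ 1.003.
p = a·p₁ + b·p₂ ≈ (-0.285, -0.592, 0.754); φ = arcsin(p_z) ≈ 48.92°, λ = atan2(p_y, p_x) ≈ -115.72°.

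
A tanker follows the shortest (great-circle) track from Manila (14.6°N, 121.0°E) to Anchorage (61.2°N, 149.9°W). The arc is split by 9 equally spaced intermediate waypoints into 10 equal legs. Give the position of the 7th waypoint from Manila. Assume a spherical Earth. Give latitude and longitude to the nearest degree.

≈ (56°N, 166°E)

Convert each endpoint to a unit vector on the sphere (x = cos φ cos λ, y = cos φ sin λ, z = sin φ).
The central angle between the endpoints is δ = arccos(p₁·p₂) ≈ 1.341 rad (76.8°).
Interpolate at f = 7/10 with slerp weights a = sin((1−f)δ)/sin δ ≈ 0.402, b = sin(fδ)/sin δ ≈ 0.828.
p = a·p₁ + b·p₂ ≈ (-0.546, 0.133, 0.827); φ = arcsin(p_z) ≈ 55.83°, λ = atan2(p_y, p_x) ≈ 166.27°.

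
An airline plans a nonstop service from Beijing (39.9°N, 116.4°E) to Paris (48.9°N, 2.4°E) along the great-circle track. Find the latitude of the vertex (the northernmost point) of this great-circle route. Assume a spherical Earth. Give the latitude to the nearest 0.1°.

The great circle lies in the plane with unit normal n̂ = (p₁ × p₂)/|p₁ × p₂|.
Here n̂_z ≈ -0.480; the vertex latitude is φ_max = arccos|n̂_z| ≈ 61.3°.

≈ 61.3°N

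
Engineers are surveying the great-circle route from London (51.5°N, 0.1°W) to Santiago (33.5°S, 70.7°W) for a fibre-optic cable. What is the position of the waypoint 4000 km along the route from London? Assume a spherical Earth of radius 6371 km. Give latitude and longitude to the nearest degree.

Write both endpoints as unit vectors p₁, p₂ with components (cos φ cos λ, cos φ sin λ, sin φ).
The central angle between the endpoints is δ = arccos(p₁·p₂) ≈ 1.833 rad (105.0°). The total great-circle distance is δ·R ≈ 1.833 × 6371 ≈ 11680 km, so the target fraction is f = 4000/11680 ≈ 0.342.
Interpolate at f ≈ 0.342 with slerp weights a = sin((1−f)δ)/sin δ ≈ 0.967, b = sin(fδ)/sin δ ≈ 0.608.
p = a·p₁ + b·p₂ ≈ (0.770, -0.480, 0.421); φ = arcsin(p_z) ≈ 24.91°, λ = atan2(p_y, p_x) ≈ -31.94°.

≈ 25°N, 32°W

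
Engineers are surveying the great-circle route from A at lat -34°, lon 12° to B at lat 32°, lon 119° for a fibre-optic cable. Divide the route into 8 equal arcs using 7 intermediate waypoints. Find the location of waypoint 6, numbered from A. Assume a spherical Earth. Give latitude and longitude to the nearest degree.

The haversine formula gives a central angle δ ≈ 2.097 rad (120.1°) between the endpoints.
Interpolate at f = 6/8 with slerp weights a = sin((1−f)δ)/sin δ ≈ 0.579, b = sin(fδ)/sin δ ≈ 1.156.
p = a·p₁ + b·p₂ ≈ (-0.006, 0.957, 0.289); φ = arcsin(p_z) ≈ 16.80°, λ = atan2(p_y, p_x) ≈ 90.37°.

≈ lat 17°, lon 90°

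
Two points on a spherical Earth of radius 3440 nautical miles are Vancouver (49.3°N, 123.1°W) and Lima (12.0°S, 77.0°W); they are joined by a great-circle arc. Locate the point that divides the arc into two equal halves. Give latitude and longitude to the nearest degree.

≈ 20°N, 95°W

Write both endpoints as unit vectors p₁, p₂ with components (cos φ cos λ, cos φ sin λ, sin φ).
The central angle between the endpoints is δ = arccos(p₁·p₂) ≈ 1.282 rad (73.5°).
Interpolate at f = 1/2 with slerp weights a = sin((1−f)δ)/sin δ ≈ 0.624, b = sin(fδ)/sin δ ≈ 0.624.
p = a·p₁ + b·p₂ ≈ (-0.085, -0.935, 0.343); φ = arcsin(p_z) ≈ 20.08°, λ = atan2(p_y, p_x) ≈ -95.19°.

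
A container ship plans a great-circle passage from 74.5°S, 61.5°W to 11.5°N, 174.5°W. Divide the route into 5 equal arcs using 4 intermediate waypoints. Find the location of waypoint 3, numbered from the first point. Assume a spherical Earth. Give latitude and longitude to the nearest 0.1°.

≈ 29.9°S, 162.9°W

From cos δ = sin φ₁ sin φ₂ + cos φ₁ cos φ₂ cos Δλ, the central angle is δ ≈ 1.870 rad (107.1°).
Interpolate at f = 3/5 with slerp weights a = sin((1−f)δ)/sin δ ≈ 0.712, b = sin(fδ)/sin δ ≈ 0.943.
p = a·p₁ + b·p₂ ≈ (-0.829, -0.256, -0.498); φ = arcsin(p_z) ≈ -29.85°, λ = atan2(p_y, p_x) ≈ -162.86°.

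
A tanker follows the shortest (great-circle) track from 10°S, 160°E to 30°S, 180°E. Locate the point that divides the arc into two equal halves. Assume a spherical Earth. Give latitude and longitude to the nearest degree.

≈ 20°S, 169°E

The haversine formula gives a central angle δ ≈ 0.477 rad (27.3°) between the endpoints.
Interpolate at f = 1/2 with slerp weights a = sin((1−f)δ)/sin δ ≈ 0.515, b = sin(fδ)/sin δ ≈ 0.515.
p = a·p₁ + b·p₂ ≈ (-0.922, 0.173, -0.347); φ = arcsin(p_z) ≈ -20.28°, λ = atan2(p_y, p_x) ≈ 169.35°.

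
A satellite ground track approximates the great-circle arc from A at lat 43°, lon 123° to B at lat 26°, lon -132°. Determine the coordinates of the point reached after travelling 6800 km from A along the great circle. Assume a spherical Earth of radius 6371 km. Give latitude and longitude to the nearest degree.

≈ lat 40°, lon -152°

Write both endpoints as unit vectors p₁, p₂ with components (cos φ cos λ, cos φ sin λ, sin φ).
The central angle between the endpoints is δ = arccos(p₁·p₂) ≈ 1.442 rad (82.6°). The total great-circle distance is δ·R ≈ 1.442 × 6371 ≈ 9184 km, so the target fraction is f = 6800/9184 ≈ 0.740.
Interpolate at f ≈ 0.740 with slerp weights a = sin((1−f)δ)/sin δ ≈ 0.369, b = sin(fδ)/sin δ ≈ 0.883.
p = a·p₁ + b·p₂ ≈ (-0.678, -0.364, 0.639); φ = arcsin(p_z) ≈ 39.69°, λ = atan2(p_y, p_x) ≈ -151.78°.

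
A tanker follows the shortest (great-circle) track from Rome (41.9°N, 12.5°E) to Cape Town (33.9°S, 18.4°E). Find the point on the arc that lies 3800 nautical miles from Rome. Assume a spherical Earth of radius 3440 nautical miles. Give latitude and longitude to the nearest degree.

≈ 21°S, 17°E

Convert each endpoint to a unit vector on the sphere (x = cos φ cos λ, y = cos φ sin λ, z = sin φ).
The central angle between the endpoints is δ = arccos(p₁·p₂) ≈ 1.326 rad (76.0°). The total great-circle distance is δ·R ≈ 1.326 × 3440 ≈ 4563 nmi, so the target fraction is f = 3800/4563 ≈ 0.833.
Interpolate at f ≈ 0.833 with slerp weights a = sin((1−f)δ)/sin δ ≈ 0.227, b = sin(fδ)/sin δ ≈ 0.921.
p = a·p₁ + b·p₂ ≈ (0.890, 0.278, -0.362); φ = arcsin(p_z) ≈ -21.23°, λ = atan2(p_y, p_x) ≈ 17.33°.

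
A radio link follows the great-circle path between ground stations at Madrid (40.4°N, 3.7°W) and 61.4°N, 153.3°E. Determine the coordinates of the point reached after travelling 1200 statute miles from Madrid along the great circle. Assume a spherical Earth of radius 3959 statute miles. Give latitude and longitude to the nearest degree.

Write both endpoints as unit vectors p₁, p₂ with components (cos φ cos λ, cos φ sin λ, sin φ).
The central angle between the endpoints is δ = arccos(p₁·p₂) ≈ 1.335 rad (76.5°). The total great-circle distance is δ·R ≈ 1.335 × 3959 ≈ 5286 mi, so the target fraction is f = 1200/5286 ≈ 0.227.
Interpolate at f ≈ 0.227 with slerp weights a = sin((1−f)δ)/sin δ ≈ 0.883, b = sin(fδ)/sin δ ≈ 0.307.
p = a·p₁ + b·p₂ ≈ (0.540, 0.023, 0.842); φ = arcsin(p_z) ≈ 57.31°, λ = atan2(p_y, p_x) ≈ 2.40°.

≈ 57°N, 2°E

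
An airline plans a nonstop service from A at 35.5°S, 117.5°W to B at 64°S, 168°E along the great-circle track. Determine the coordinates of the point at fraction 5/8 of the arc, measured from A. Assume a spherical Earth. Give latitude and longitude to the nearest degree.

≈ 59°S, 152°W

From cos δ = sin φ₁ sin φ₂ + cos φ₁ cos φ₂ cos Δλ, the central angle is δ ≈ 0.905 rad (51.9°).
Interpolate at f = 5/8 with slerp weights a = sin((1−f)δ)/sin δ ≈ 0.423, b = sin(fδ)/sin δ ≈ 0.682.
p = a·p₁ + b·p₂ ≈ (-0.451, -0.244, -0.858); φ = arcsin(p_z) ≈ -59.14°, λ = atan2(p_y, p_x) ≈ -151.65°.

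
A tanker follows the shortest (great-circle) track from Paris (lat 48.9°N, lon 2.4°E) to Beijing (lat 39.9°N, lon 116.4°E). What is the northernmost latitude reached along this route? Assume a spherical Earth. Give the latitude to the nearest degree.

≈ 61°N

The great circle lies in the plane with unit normal n̂ = (p₁ × p₂)/|p₁ × p₂|.
Here n̂_z ≈ +0.480; the vertex latitude is φ_max = arccos|n̂_z| ≈ 61.3°.
Check via Clairaut: cos φ_max = |cos φ₁| · sin C = cos(48.9°)·sin(46.9°) ≈ 0.480, again giving ≈ 61.3°.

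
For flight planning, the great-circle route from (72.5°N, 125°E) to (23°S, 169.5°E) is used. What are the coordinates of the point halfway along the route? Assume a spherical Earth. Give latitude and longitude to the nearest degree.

From cos δ = sin φ₁ sin φ₂ + cos φ₁ cos φ₂ cos Δλ, the central angle is δ ≈ 1.747 rad (100.1°).
Interpolate at f = 1/2 with slerp weights a = sin((1−f)δ)/sin δ ≈ 0.779, b = sin(fδ)/sin δ ≈ 0.779.
p = a·p₁ + b·p₂ ≈ (-0.839, 0.322, 0.438); φ = arcsin(p_z) ≈ 26.00°, λ = atan2(p_y, p_x) ≈ 158.98°.

≈ (26°N, 159°E)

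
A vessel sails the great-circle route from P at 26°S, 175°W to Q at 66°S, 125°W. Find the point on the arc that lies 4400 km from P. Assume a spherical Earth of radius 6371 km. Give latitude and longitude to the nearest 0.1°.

≈ 59.5°S, 144.6°W

The haversine formula gives a central angle δ ≈ 0.882 rad (50.5°) between the endpoints. The total great-circle distance is δ·R ≈ 0.882 × 6371 ≈ 5620 km, so the target fraction is f = 4400/5620 ≈ 0.783.
Interpolate at f ≈ 0.783 with slerp weights a = sin((1−f)δ)/sin δ ≈ 0.247, b = sin(fδ)/sin δ ≈ 0.825.
p = a·p₁ + b·p₂ ≈ (-0.413, -0.294, -0.862); φ = arcsin(p_z) ≈ -59.52°, λ = atan2(p_y, p_x) ≈ -144.55°.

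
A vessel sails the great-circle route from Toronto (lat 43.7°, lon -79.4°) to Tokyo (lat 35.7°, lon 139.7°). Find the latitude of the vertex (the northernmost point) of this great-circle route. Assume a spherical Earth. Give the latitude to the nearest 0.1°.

The great circle lies in the plane with unit normal n̂ = (p₁ × p₂)/|p₁ × p₂|.
Here n̂_z ≈ -0.371; the vertex latitude is φ_max = arccos|n̂_z| ≈ 68.2°.
Check via Clairaut: cos φ_max = |cos φ₁| · sin C = cos(43.7°)·sin(30.9°) ≈ 0.371, again giving ≈ 68.2°.

≈ 68.2°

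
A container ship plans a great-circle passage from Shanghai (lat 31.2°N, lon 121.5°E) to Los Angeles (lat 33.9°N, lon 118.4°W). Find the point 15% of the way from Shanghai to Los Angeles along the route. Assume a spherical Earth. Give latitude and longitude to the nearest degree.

Convert each endpoint to a unit vector on the sphere (x = cos φ cos λ, y = cos φ sin λ, z = sin φ).
The central angle between the endpoints is δ = arccos(p₁·p₂) ≈ 1.638 rad (93.8°).
Interpolate at f = 0.15 with slerp weights a = sin((1−f)δ)/sin δ ≈ 0.986, b = sin(fδ)/sin δ ≈ 0.244.
p = a·p₁ + b·p₂ ≈ (-0.537, 0.541, 0.647); φ = arcsin(p_z) ≈ 40.31°, λ = atan2(p_y, p_x) ≈ 134.77°.

≈ lat 40°N, lon 135°E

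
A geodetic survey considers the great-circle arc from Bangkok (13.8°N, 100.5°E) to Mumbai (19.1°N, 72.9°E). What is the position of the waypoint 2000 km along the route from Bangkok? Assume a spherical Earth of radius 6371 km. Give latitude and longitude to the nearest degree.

Convert each endpoint to a unit vector on the sphere (x = cos φ cos λ, y = cos φ sin λ, z = sin φ).
The central angle between the endpoints is δ = arccos(p₁·p₂) ≈ 0.471 rad (27.0°). The total great-circle distance is δ·R ≈ 0.471 × 6371 ≈ 2998 km, so the target fraction is f = 2000/2998 ≈ 0.667.
Interpolate at f ≈ 0.667 with slerp weights a = sin((1−f)δ)/sin δ ≈ 0.344, b = sin(fδ)/sin δ ≈ 0.681.
p = a·p₁ + b·p₂ ≈ (0.128, 0.944, 0.305); φ = arcsin(p_z) ≈ 17.75°, λ = atan2(p_y, p_x) ≈ 82.26°.

≈ 18°N, 82°E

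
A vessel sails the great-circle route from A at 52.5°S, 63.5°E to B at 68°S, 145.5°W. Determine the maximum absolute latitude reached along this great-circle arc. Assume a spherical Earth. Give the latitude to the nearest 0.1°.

The great circle lies in the plane with unit normal n̂ = (p₁ × p₂)/|p₁ × p₂|.
Here n̂_z ≈ +0.131; the vertex latitude is φ_max = arccos|n̂_z| ≈ 82.5°.
Check via Clairaut: cos φ_max = |cos φ₁| · sin C = cos(52.5°)·sin(167.6°) ≈ 0.131, again giving ≈ 82.5°.

≈ 82.5°S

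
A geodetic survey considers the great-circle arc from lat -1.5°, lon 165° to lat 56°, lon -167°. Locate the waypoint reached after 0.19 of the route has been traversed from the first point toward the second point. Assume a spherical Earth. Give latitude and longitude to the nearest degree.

Write both endpoints as unit vectors p₁, p₂ with components (cos φ cos λ, cos φ sin λ, sin φ).
The central angle between the endpoints is δ = arccos(p₁·p₂) ≈ 1.079 rad (61.8°).
Interpolate at f = 0.19 with slerp weights a = sin((1−f)δ)/sin δ ≈ 0.870, b = sin(fδ)/sin δ ≈ 0.231.
p = a·p₁ + b·p₂ ≈ (-0.966, 0.196, 0.169); φ = arcsin(p_z) ≈ 9.71°, λ = atan2(p_y, p_x) ≈ 168.53°.

≈ lat 10°, lon 169°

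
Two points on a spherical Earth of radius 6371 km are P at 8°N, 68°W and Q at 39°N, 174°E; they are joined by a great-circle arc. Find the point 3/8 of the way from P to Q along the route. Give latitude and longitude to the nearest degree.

The haversine formula gives a central angle δ ≈ 1.848 rad (105.9°) between the endpoints.
Interpolate at f = 3/8 with slerp weights a = sin((1−f)δ)/sin δ ≈ 0.951, b = sin(fδ)/sin δ ≈ 0.664.
p = a·p₁ + b·p₂ ≈ (-0.161, -0.819, 0.550); φ = arcsin(p_z) ≈ 33.39°, λ = atan2(p_y, p_x) ≈ -101.09°.

≈ 33°N, 101°W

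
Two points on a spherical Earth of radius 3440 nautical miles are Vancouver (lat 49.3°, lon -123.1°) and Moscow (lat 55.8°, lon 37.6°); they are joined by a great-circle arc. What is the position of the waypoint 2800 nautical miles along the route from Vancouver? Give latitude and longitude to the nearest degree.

≈ lat 80°, lon 0°

Write both endpoints as unit vectors p₁, p₂ with components (cos φ cos λ, cos φ sin λ, sin φ).
The central angle between the endpoints is δ = arccos(p₁·p₂) ≈ 1.286 rad (73.7°). The total great-circle distance is δ·R ≈ 1.286 × 3440 ≈ 4423 nmi, so the target fraction is f = 2800/4423 ≈ 0.633.
Interpolate at f ≈ 0.633 with slerp weights a = sin((1−f)δ)/sin δ ≈ 0.474, b = sin(fδ)/sin δ ≈ 0.758.
p = a·p₁ + b·p₂ ≈ (0.169, 0.001, 0.986); φ = arcsin(p_z) ≈ 80.29°, λ = atan2(p_y, p_x) ≈ 0.36°.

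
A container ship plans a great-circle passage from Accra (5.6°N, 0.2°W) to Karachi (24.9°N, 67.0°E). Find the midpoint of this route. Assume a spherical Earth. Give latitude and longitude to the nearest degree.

Convert each endpoint to a unit vector on the sphere (x = cos φ cos λ, y = cos φ sin λ, z = sin φ).
The central angle between the endpoints is δ = arccos(p₁·p₂) ≈ 1.169 rad (67.0°).
Interpolate at f = 1/2 with slerp weights a = sin((1−f)δ)/sin δ ≈ 0.600, b = sin(fδ)/sin δ ≈ 0.600.
p = a·p₁ + b·p₂ ≈ (0.809, 0.499, 0.311); φ = arcsin(p_z) ≈ 18.12°, λ = atan2(p_y, p_x) ≈ 31.64°.

≈ 18°N, 32°E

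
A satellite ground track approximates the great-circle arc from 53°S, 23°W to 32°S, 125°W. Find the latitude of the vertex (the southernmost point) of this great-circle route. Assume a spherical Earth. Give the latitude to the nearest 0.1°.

The great circle lies in the plane with unit normal n̂ = (p₁ × p₂)/|p₁ × p₂|.
Here n̂_z ≈ -0.526; the vertex latitude is φ_max = arccos|n̂_z| ≈ 58.2°.
Check via Clairaut: cos φ_max = |cos φ₁| · sin C = cos(53.0°)·sin(119.0°) ≈ 0.526, again giving ≈ 58.2°.

≈ 58.2°S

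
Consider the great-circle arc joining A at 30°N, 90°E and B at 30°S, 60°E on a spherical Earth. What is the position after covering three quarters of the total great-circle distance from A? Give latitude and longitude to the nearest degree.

≈ 15°S, 68°E

From cos δ = sin φ₁ sin φ₂ + cos φ₁ cos φ₂ cos Δλ, the central angle is δ ≈ 1.160 rad (66.5°).
Interpolate at f = 3/4 with slerp weights a = sin((1−f)δ)/sin δ ≈ 0.312, b = sin(fδ)/sin δ ≈ 0.834.
p = a·p₁ + b·p₂ ≈ (0.361, 0.895, -0.261); φ = arcsin(p_z) ≈ -15.12°, λ = atan2(p_y, p_x) ≈ 68.04°.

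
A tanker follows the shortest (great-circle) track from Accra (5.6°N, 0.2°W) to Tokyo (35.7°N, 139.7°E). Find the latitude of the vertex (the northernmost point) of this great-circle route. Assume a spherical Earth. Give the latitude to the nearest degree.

≈ 51°N

The great circle lies in the plane with unit normal n̂ = (p₁ × p₂)/|p₁ × p₂|.
Here n̂_z ≈ +0.629; the vertex latitude is φ_max = arccos|n̂_z| ≈ 51.0°.
Check via Clairaut: cos φ_max = |cos φ₁| · sin C = cos(5.6°)·sin(39.2°) ≈ 0.629, again giving ≈ 51.0°.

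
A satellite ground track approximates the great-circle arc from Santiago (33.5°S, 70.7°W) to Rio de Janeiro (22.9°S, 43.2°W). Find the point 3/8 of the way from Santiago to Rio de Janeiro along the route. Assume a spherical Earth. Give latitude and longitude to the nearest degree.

≈ 30°S, 60°W

Write both endpoints as unit vectors p₁, p₂ with components (cos φ cos λ, cos φ sin λ, sin φ).
The central angle between the endpoints is δ = arccos(p₁·p₂) ≈ 0.460 rad (26.3°).
Interpolate at f = 3/8 with slerp weights a = sin((1−f)δ)/sin δ ≈ 0.639, b = sin(fδ)/sin δ ≈ 0.387.
p = a·p₁ + b·p₂ ≈ (0.436, -0.746, -0.503); φ = arcsin(p_z) ≈ -30.20°, λ = atan2(p_y, p_x) ≈ -59.73°.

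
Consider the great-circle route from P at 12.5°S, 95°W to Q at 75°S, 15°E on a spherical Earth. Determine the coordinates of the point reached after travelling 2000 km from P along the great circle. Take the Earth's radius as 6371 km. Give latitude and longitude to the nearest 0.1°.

Write both endpoints as unit vectors p₁, p₂ with components (cos φ cos λ, cos φ sin λ, sin φ).
The central angle between the endpoints is δ = arccos(p₁·p₂) ≈ 1.448 rad (83.0°). The total great-circle distance is δ·R ≈ 1.448 × 6371 ≈ 9224 km, so the target fraction is f = 2000/9224 ≈ 0.217.
Interpolate at f ≈ 0.217 with slerp weights a = sin((1−f)δ)/sin δ ≈ 0.913, b = sin(fδ)/sin δ ≈ 0.311.
p = a·p₁ + b·p₂ ≈ (0.000, -0.867, -0.498); φ = arcsin(p_z) ≈ -29.88°, λ = atan2(p_y, p_x) ≈ -89.99°.

≈ 29.9°S, 90.0°W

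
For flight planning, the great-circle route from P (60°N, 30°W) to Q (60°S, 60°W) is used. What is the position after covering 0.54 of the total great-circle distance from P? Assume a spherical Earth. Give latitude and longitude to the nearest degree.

≈ (5°S, 46°W)

Convert each endpoint to a unit vector on the sphere (x = cos φ cos λ, y = cos φ sin λ, z = sin φ).
The central angle between the endpoints is δ = arccos(p₁·p₂) ≈ 2.134 rad (122.2°).
Interpolate at f = 0.54 with slerp weights a = sin((1−f)δ)/sin δ ≈ 0.983, b = sin(fδ)/sin δ ≈ 1.080.
p = a·p₁ + b·p₂ ≈ (0.696, -0.713, -0.084); φ = arcsin(p_z) ≈ -4.84°, λ = atan2(p_y, p_x) ≈ -45.72°.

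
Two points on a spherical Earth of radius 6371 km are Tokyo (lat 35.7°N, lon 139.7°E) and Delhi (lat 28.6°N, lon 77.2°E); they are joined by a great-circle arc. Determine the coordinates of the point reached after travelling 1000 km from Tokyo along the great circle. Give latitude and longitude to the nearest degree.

The haversine formula gives a central angle δ ≈ 0.917 rad (52.5°) between the endpoints. The total great-circle distance is δ·R ≈ 0.917 × 6371 ≈ 5839 km, so the target fraction is f = 1000/5839 ≈ 0.171.
Interpolate at f ≈ 0.171 with slerp weights a = sin((1−f)δ)/sin δ ≈ 0.868, b = sin(fδ)/sin δ ≈ 0.197.
p = a·p₁ + b·p₂ ≈ (-0.499, 0.624, 0.601); φ = arcsin(p_z) ≈ 36.92°, λ = atan2(p_y, p_x) ≈ 128.64°.

≈ lat 37°N, lon 129°E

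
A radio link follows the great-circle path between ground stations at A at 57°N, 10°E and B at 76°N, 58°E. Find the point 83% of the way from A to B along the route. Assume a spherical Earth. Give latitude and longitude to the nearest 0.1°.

≈ 74.0°N, 43.1°E

From cos δ = sin φ₁ sin φ₂ + cos φ₁ cos φ₂ cos Δλ, the central angle is δ ≈ 0.447 rad (25.6°).
Interpolate at f = 0.83 with slerp weights a = sin((1−f)δ)/sin δ ≈ 0.176, b = sin(fδ)/sin δ ≈ 0.839.
p = a·p₁ + b·p₂ ≈ (0.202, 0.189, 0.961); φ = arcsin(p_z) ≈ 73.97°, λ = atan2(p_y, p_x) ≈ 43.09°.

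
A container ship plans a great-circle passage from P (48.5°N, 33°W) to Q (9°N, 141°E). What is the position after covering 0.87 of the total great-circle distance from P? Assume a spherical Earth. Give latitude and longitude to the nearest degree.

≈ (25°N, 140°E)

Convert each endpoint to a unit vector on the sphere (x = cos φ cos λ, y = cos φ sin λ, z = sin φ).
The central angle between the endpoints is δ = arccos(p₁·p₂) ≈ 2.134 rad (122.3°).
Interpolate at f = 0.87 with slerp weights a = sin((1−f)δ)/sin δ ≈ 0.324, b = sin(fδ)/sin δ ≈ 1.135.
p = a·p₁ + b·p₂ ≈ (-0.691, 0.588, 0.420); φ = arcsin(p_z) ≈ 24.84°, λ = atan2(p_y, p_x) ≈ 139.58°.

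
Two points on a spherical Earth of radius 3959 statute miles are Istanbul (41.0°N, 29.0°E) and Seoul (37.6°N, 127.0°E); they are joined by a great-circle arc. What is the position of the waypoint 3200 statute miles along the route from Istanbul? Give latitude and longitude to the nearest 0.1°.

≈ 49.4°N, 95.9°E

Write both endpoints as unit vectors p₁, p₂ with components (cos φ cos λ, cos φ sin λ, sin φ).
The central angle between the endpoints is δ = arccos(p₁·p₂) ≈ 1.248 rad (71.5°). The total great-circle distance is δ·R ≈ 1.248 × 3959 ≈ 4941 mi, so the target fraction is f = 3200/4941 ≈ 0.648.
Interpolate at f ≈ 0.648 with slerp weights a = sin((1−f)δ)/sin δ ≈ 0.449, b = sin(fδ)/sin δ ≈ 0.762.
p = a·p₁ + b·p₂ ≈ (-0.067, 0.647, 0.760); φ = arcsin(p_z) ≈ 49.44°, λ = atan2(p_y, p_x) ≈ 95.93°.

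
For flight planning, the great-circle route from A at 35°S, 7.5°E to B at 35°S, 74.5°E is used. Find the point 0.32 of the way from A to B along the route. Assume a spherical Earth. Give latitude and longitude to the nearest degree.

≈ 39°S, 28°E

The haversine formula gives a central angle δ ≈ 0.938 rad (53.8°) between the endpoints.
Interpolate at f = 0.32 with slerp weights a = sin((1−f)δ)/sin δ ≈ 0.738, b = sin(fδ)/sin δ ≈ 0.367.
p = a·p₁ + b·p₂ ≈ (0.680, 0.368, -0.634); φ = arcsin(p_z) ≈ -39.34°, λ = atan2(p_y, p_x) ≈ 28.45°.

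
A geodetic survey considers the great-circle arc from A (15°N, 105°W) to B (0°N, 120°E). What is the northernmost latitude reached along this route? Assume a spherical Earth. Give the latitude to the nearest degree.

≈ 21°N

The great circle lies in the plane with unit normal n̂ = (p₁ × p₂)/|p₁ × p₂|.
Here n̂_z ≈ -0.935; the vertex latitude is φ_max = arccos|n̂_z| ≈ 20.8°.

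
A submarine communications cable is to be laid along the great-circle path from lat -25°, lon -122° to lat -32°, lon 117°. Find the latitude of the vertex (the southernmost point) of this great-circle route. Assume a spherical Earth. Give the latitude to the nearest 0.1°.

The great circle lies in the plane with unit normal n̂ = (p₁ × p₂)/|p₁ × p₂|.
Here n̂_z ≈ -0.669; the vertex latitude is φ_max = arccos|n̂_z| ≈ 48.0°.
Check via Clairaut: cos φ_max = |cos φ₁| · sin C = cos(25.0°)·sin(132.4°) ≈ 0.669, again giving ≈ 48.0°.

≈ -48.0°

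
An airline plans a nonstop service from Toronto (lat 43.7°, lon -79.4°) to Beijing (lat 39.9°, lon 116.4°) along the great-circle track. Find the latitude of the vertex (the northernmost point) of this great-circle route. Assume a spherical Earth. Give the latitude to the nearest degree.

≈ 81°

The great circle lies in the plane with unit normal n̂ = (p₁ × p₂)/|p₁ × p₂|.
Here n̂_z ≈ -0.152; the vertex latitude is φ_max = arccos|n̂_z| ≈ 81.3°.
Check via Clairaut: cos φ_max = |cos φ₁| · sin C = cos(43.7°)·sin(12.1°) ≈ 0.152, again giving ≈ 81.3°.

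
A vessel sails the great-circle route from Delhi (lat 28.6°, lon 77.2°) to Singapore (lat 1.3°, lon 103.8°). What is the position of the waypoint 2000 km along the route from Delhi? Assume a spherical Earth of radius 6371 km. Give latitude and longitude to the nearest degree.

Write both endpoints as unit vectors p₁, p₂ with components (cos φ cos λ, cos φ sin λ, sin φ).
The central angle between the endpoints is δ = arccos(p₁·p₂) ≈ 0.651 rad (37.3°). The total great-circle distance is δ·R ≈ 0.651 × 6371 ≈ 4145 km, so the target fraction is f = 2000/4145 ≈ 0.482.
Interpolate at f ≈ 0.482 with slerp weights a = sin((1−f)δ)/sin δ ≈ 0.545, b = sin(fδ)/sin δ ≈ 0.510.
p = a·p₁ + b·p₂ ≈ (-0.015, 0.962, 0.273); φ = arcsin(p_z) ≈ 15.82°, λ = atan2(p_y, p_x) ≈ 90.92°.

≈ lat 16°, lon 91°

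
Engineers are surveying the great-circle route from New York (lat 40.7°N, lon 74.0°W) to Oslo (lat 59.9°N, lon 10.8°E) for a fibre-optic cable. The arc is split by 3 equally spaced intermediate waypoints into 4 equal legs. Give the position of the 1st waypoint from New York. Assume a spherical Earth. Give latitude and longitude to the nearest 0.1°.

The haversine formula gives a central angle δ ≈ 0.929 rad (53.2°) between the endpoints.
Interpolate at f = 1/4 with slerp weights a = sin((1−f)δ)/sin δ ≈ 0.801, b = sin(fδ)/sin δ ≈ 0.287.
p = a·p₁ + b·p₂ ≈ (0.309, -0.557, 0.771); φ = arcsin(p_z) ≈ 50.45°, λ = atan2(p_y, p_x) ≈ -60.98°.

≈ lat 50.4°N, lon 61.0°W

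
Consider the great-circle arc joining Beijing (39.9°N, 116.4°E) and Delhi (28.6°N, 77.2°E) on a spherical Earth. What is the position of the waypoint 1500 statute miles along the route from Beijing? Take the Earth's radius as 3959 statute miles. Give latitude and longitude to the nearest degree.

Convert each endpoint to a unit vector on the sphere (x = cos φ cos λ, y = cos φ sin λ, z = sin φ).
The central angle between the endpoints is δ = arccos(p₁·p₂) ≈ 0.593 rad (34.0°). The total great-circle distance is δ·R ≈ 0.593 × 3959 ≈ 2349 mi, so the target fraction is f = 1500/2349 ≈ 0.638.
Interpolate at f ≈ 0.638 with slerp weights a = sin((1−f)δ)/sin δ ≈ 0.381, b = sin(fδ)/sin δ ≈ 0.661.
p = a·p₁ + b·p₂ ≈ (-0.001, 0.828, 0.561); φ = arcsin(p_z) ≈ 34.11°, λ = atan2(p_y, p_x) ≈ 90.08°.

≈ 34°N, 90°E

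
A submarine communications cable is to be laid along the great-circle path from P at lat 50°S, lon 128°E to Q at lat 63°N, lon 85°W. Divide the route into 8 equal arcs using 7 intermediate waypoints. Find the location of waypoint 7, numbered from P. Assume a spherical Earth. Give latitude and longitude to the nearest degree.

Write both endpoints as unit vectors p₁, p₂ with components (cos φ cos λ, cos φ sin λ, sin φ).
The central angle between the endpoints is δ = arccos(p₁·p₂) ≈ 2.758 rad (158.0°).
Interpolate at f = 7/8 with slerp weights a = sin((1−f)δ)/sin δ ≈ 0.903, b = sin(fδ)/sin δ ≈ 1.778.
p = a·p₁ + b·p₂ ≈ (-0.287, -0.347, 0.893); φ = arcsin(p_z) ≈ 63.24°, λ = atan2(p_y, p_x) ≈ -129.59°.

≈ lat 63°N, lon 130°W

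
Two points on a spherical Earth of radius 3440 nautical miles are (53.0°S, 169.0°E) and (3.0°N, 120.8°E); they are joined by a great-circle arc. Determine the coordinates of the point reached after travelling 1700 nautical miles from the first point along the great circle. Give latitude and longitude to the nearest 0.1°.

Convert each endpoint to a unit vector on the sphere (x = cos φ cos λ, y = cos φ sin λ, z = sin φ).
The central angle between the endpoints is δ = arccos(p₁·p₂) ≈ 1.204 rad (69.0°). The total great-circle distance is δ·R ≈ 1.204 × 3440 ≈ 4141 nmi, so the target fraction is f = 1700/4141 ≈ 0.411.
Interpolate at f ≈ 0.411 with slerp weights a = sin((1−f)δ)/sin δ ≈ 0.698, b = sin(fδ)/sin δ ≈ 0.508.
p = a·p₁ + b·p₂ ≈ (-0.672, 0.516, -0.531); φ = arcsin(p_z) ≈ -32.07°, λ = atan2(p_y, p_x) ≈ 142.49°.

≈ (32.1°S, 142.5°E)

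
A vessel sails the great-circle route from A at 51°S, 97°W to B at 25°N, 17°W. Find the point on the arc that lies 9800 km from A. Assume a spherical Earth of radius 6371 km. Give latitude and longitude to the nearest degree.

The haversine formula gives a central angle δ ≈ 1.802 rad (103.3°) between the endpoints. The total great-circle distance is δ·R ≈ 1.802 × 6371 ≈ 11482 km, so the target fraction is f = 9800/11482 ≈ 0.853.
Interpolate at f ≈ 0.853 with slerp weights a = sin((1−f)δ)/sin δ ≈ 0.268, b = sin(fδ)/sin δ ≈ 1.027.
p = a·p₁ + b·p₂ ≈ (0.869, -0.440, 0.226); φ = arcsin(p_z) ≈ 13.04°, λ = atan2(p_y, p_x) ≈ -26.82°.

≈ 13°N, 27°W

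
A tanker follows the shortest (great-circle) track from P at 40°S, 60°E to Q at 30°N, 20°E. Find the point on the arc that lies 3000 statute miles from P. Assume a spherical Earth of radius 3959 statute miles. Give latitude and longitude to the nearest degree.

≈ 2°S, 37°E

Convert each endpoint to a unit vector on the sphere (x = cos φ cos λ, y = cos φ sin λ, z = sin φ).
The central angle between the endpoints is δ = arccos(p₁·p₂) ≈ 1.383 rad (79.2°). The total great-circle distance is δ·R ≈ 1.383 × 3959 ≈ 5475 mi, so the target fraction is f = 3000/5475 ≈ 0.548.
Interpolate at f ≈ 0.548 with slerp weights a = sin((1−f)δ)/sin δ ≈ 0.596, b = sin(fδ)/sin δ ≈ 0.700.
p = a·p₁ + b·p₂ ≈ (0.798, 0.602, -0.033); φ = arcsin(p_z) ≈ -1.90°, λ = atan2(p_y, p_x) ≈ 37.07°.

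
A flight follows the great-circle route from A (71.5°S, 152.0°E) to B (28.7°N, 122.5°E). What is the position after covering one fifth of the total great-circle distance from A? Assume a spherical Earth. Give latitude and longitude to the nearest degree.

≈ (52°S, 137°E)

The haversine formula gives a central angle δ ≈ 1.786 rad (102.3°) between the endpoints.
Interpolate at f = 1/5 with slerp weights a = sin((1−f)δ)/sin δ ≈ 1.013, b = sin(fδ)/sin δ ≈ 0.358.
p = a·p₁ + b·p₂ ≈ (-0.452, 0.416, -0.789); φ = arcsin(p_z) ≈ -52.09°, λ = atan2(p_y, p_x) ≈ 137.43°.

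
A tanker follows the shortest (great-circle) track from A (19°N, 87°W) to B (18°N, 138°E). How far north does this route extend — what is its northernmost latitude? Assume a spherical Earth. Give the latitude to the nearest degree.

The great circle lies in the plane with unit normal n̂ = (p₁ × p₂)/|p₁ × p₂|.
Here n̂_z ≈ -0.753; the vertex latitude is φ_max = arccos|n̂_z| ≈ 41.2°.

≈ 41°N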